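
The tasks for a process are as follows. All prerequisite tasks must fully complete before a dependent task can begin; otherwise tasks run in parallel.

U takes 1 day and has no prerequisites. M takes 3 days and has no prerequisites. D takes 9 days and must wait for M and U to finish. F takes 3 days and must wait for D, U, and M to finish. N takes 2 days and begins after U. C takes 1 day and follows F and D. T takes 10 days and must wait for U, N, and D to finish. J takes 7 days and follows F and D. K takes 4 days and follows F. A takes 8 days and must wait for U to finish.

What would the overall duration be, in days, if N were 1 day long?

Critical path before the change: M→D→F→J = 3+9+3+7 = 22 giving 22 days.
N has 9 days of float (longest path through it is 13).
The critical path is still M→D→F→J; finish is now 22 days.

22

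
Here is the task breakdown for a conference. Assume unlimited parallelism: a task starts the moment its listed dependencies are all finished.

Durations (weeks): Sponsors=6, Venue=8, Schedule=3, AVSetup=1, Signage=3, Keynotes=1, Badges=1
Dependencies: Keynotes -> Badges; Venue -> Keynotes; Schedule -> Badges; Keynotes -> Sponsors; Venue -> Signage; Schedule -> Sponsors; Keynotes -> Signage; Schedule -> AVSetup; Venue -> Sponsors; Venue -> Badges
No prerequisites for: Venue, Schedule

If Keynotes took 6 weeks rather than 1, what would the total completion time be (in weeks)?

As given, the longest chain is Venue→Keynotes→Sponsors = 8+1+6 = 15, so the finish is 15 weeks.
Keynotes lies on that path, so at 6 weeks the path becomes 20 weeks.
That remains the longest chain; total 20 weeks.

20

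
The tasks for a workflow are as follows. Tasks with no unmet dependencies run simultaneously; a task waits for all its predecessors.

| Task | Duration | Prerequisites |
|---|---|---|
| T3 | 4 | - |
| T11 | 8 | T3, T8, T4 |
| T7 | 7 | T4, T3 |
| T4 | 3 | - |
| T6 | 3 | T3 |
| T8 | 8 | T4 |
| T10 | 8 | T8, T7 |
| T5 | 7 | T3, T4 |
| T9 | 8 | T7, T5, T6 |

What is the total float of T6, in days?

4

The longest chain is T3→T5→T9 = 4+7+8 = 19; overall finish 19 days.
Longest path through T6: 15 days (earliest finish 7, latest finish 11).
Slack of T6 = 8 − 4 = 4 days.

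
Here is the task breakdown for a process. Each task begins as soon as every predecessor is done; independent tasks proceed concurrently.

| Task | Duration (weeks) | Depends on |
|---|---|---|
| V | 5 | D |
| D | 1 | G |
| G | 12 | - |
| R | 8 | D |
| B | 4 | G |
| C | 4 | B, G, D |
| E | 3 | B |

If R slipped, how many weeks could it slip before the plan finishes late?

The longest chain is G→D→R = 12+1+8 = 21; overall finish 21 weeks.
Longest path through R: 21 weeks (earliest finish 21, latest finish 21).
Slack of R = 13 − 13 = 0 weeks.

0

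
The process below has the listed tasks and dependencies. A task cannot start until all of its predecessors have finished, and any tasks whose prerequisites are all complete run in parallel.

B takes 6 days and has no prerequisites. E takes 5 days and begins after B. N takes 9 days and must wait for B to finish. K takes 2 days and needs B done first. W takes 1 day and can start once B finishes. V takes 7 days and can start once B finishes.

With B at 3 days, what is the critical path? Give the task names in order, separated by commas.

B, N

Critical path before the change: B→N = 6+9 = 15 giving 15 days.
B is on the critical path; changing it to 3 makes that path 12 days.
That remains the longest chain; total 12 days.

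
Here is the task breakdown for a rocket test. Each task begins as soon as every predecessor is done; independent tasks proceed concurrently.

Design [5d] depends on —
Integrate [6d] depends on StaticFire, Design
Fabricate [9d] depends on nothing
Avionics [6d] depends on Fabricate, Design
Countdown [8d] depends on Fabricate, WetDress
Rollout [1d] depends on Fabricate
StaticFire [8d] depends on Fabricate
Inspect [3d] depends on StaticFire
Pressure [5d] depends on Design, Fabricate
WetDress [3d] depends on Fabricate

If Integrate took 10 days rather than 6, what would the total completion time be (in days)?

27

Baseline: Fabricate→StaticFire→Integrate = 9+8+6 = 23 → 23 days.
Since Integrate is critical, the +4 change carries straight to that chain (now 27 days).
The critical path is still Fabricate→StaticFire→Integrate; finish is now 27 days.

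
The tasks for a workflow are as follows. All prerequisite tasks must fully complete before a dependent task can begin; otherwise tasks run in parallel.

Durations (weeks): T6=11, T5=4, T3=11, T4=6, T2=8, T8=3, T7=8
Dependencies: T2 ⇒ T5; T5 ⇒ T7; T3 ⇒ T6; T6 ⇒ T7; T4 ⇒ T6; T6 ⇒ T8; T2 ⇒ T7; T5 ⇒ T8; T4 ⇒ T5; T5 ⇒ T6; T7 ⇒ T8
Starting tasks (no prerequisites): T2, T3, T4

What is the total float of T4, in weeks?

T2→T5→T6→T7→T8 = 8+4+11+8+3 = 34 sets the makespan at 34 weeks.
T4 finishes as early as 6 and must finish by 8.
Slack of T4 = 2 − 0 = 2 weeks.

2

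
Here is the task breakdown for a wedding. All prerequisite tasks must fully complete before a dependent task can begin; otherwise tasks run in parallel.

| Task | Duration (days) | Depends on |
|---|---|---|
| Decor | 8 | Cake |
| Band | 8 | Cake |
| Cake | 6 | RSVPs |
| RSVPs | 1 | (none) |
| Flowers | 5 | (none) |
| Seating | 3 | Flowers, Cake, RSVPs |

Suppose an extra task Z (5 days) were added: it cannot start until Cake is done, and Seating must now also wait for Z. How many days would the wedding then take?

Originally the wedding takes 15 days.
With Z inserted, Seating now waits for max(Flowers, Cake, RSVPs, Z).
New critical path: RSVPs→Cake→Z→Seating = 1+6+5+3 = 15 ⇒ 15 days.

15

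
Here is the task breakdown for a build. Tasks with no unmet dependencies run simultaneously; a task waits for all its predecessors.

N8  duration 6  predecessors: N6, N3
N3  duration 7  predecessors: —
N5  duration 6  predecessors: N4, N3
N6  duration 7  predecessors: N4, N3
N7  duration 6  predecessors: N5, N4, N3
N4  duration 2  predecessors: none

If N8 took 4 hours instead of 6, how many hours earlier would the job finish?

The binding path is N3→N6→N8 = 7+7+6 = 20; finish at 20 hours.
N8 is on the critical path; changing it to 4 makes that path 18 hours.
New critical path: N3→N5→N7 = 7+6+6 = 19 ⇒ 19 hours.
Change in finish: 19 − 20 = -1 hours.

1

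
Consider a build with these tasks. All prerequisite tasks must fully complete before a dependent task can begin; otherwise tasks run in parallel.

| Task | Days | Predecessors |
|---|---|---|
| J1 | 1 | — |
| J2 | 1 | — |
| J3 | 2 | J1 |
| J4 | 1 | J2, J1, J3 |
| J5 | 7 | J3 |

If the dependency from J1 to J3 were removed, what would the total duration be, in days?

Original critical path: J1→J3→J5 = 1+2+7 = 10 ⇒ 10 days.
Without J1→J3, J3's earliest start moves from 1 to 0.
The longest chain is now J3→J5 = 2+7 = 9, so the plan takes 9 days.

9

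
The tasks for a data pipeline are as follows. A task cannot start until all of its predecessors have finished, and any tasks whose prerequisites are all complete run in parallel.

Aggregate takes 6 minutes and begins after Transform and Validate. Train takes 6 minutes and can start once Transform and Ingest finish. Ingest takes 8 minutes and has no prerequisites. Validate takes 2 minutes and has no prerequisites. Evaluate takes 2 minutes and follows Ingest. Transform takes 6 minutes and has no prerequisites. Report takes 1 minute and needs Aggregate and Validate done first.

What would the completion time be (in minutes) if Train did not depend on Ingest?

13

Original critical path: Ingest→Train = 8+6 = 14 ⇒ 14 minutes.
Without Ingest→Train, Train's earliest start moves from 8 to 6.
After: Transform→Aggregate→Report = 6+6+1 = 13 → 13 minutes.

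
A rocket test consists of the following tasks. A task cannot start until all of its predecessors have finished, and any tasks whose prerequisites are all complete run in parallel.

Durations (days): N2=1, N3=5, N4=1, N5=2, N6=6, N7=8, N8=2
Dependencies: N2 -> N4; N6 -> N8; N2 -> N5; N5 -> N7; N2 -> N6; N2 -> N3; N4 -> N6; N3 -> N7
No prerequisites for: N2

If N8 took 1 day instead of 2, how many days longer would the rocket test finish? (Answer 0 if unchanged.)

0

As given, the longest chain is N2→N3→N7 = 1+5+8 = 14, so the finish is 14 days.
N8 is off the critical path — its longest chain is 10 days, giving 4 of slack.
No other chain overtakes it, so the finish is 14 days.
Change in finish: 14 − 14 = +0 days.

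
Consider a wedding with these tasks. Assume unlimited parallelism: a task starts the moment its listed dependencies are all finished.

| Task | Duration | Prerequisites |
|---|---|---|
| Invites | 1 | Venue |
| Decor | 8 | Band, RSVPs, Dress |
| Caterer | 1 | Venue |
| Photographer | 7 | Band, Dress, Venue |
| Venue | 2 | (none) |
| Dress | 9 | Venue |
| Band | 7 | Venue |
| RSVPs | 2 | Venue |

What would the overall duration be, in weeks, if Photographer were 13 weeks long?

24

Actual critical path: Venue→Dress→Decor = 2+9+8 = 19 ⇒ 19 weeks.
The longest path through Photographer is only 18 weeks, so Photographer has float 1.
The binding chain switches to Venue→Dress→Photographer = 2+9+13 = 24; finish 24 weeks.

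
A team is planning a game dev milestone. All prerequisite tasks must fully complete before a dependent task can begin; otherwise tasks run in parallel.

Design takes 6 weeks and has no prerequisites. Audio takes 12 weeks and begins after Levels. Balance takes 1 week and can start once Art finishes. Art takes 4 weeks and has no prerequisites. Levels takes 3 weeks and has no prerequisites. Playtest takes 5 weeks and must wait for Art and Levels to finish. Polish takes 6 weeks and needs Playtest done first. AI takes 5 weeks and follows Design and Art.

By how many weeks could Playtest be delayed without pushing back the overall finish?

Art→Playtest→Polish = 4+5+6 = 15 sets the makespan at 15 weeks.
Longest path through Playtest: 15 weeks (earliest finish 9, latest finish 9).
So Playtest can slip 9 − 9 = 0 weeks.

0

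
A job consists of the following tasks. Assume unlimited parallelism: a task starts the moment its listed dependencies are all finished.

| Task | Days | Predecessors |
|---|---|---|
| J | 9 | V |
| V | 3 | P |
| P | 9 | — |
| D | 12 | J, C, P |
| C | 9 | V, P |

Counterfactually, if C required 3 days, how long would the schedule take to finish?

33

Actual critical path: P→V→C→D = 9+3+9+12 = 33 ⇒ 33 days.
C is on the critical path; changing it to 3 makes that path 27 days.
The binding chain switches to P→V→J→D = 9+3+9+12 = 33; finish 33 days.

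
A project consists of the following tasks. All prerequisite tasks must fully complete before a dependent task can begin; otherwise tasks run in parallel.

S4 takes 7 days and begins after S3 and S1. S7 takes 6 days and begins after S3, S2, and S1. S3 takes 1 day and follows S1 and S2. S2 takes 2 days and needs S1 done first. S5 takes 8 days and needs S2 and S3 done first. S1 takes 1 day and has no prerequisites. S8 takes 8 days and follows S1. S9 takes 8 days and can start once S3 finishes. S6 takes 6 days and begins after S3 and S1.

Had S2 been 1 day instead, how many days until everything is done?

Critical path before the change: S1→S2→S3→S5 = 1+2+1+8 = 12 giving 12 days.
Since S2 is critical, the -1 change carries straight to that chain (now 11 days).
The critical path is still S1→S2→S3→S5; finish is now 11 days.

11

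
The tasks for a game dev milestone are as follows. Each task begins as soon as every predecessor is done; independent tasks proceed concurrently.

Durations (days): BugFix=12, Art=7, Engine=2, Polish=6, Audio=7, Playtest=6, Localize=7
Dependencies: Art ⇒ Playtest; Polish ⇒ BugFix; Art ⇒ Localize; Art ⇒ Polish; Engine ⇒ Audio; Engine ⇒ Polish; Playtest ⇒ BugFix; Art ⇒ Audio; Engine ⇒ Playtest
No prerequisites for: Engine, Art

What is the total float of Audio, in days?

11

Art→Playtest→BugFix = 7+6+12 = 25 sets the makespan at 25 days.
The longest chain containing Audio totals 14 days.
Slack of Audio = 18 − 7 = 11 days.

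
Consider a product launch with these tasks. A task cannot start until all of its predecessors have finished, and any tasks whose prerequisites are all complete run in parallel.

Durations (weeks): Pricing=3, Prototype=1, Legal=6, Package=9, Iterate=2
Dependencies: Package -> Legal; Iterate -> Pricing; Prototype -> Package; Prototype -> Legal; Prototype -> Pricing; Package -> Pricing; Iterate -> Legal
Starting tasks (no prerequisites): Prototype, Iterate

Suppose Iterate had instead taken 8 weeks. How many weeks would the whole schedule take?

16

Baseline: Prototype→Package→Legal = 1+9+6 = 16 → 16 weeks.
The longest path through Iterate is only 8 weeks, so Iterate has float 8.
The critical path is still Prototype→Package→Legal; finish is now 16 weeks.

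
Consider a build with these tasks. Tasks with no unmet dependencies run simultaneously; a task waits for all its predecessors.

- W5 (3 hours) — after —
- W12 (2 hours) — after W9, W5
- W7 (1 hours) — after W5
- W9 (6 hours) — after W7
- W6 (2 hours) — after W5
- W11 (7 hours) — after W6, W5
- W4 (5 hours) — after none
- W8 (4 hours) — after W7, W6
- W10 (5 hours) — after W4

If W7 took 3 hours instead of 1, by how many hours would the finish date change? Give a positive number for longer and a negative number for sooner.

2

The binding path is W5→W7→W9→W12 = 3+1+6+2 = 12; finish at 12 hours.
W7 lies on that path, so at 3 hours the path becomes 14 hours.
That remains the longest chain; total 14 hours.
Change in finish: 14 − 12 = +2 hours.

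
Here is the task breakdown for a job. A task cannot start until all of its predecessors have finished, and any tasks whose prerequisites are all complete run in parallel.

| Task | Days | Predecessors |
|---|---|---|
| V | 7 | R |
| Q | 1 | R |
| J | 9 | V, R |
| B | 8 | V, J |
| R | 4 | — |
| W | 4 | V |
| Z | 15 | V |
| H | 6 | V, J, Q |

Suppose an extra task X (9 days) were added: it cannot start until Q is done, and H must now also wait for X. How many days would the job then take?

Originally the job takes 28 days.
With X inserted, H now waits for max(V, J, Q, X).
New critical path: R→V→J→B = 4+7+9+8 = 28 ⇒ 28 days.

28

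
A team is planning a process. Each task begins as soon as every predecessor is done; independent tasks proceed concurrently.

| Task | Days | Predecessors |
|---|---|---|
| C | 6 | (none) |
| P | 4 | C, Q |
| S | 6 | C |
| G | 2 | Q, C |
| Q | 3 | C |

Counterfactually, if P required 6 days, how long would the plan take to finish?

The binding path is C→Q→P = 6+3+4 = 13; finish at 13 days.
P is on the critical path; changing it to 6 makes that path 15 days.
That remains the longest chain; total 15 days.

15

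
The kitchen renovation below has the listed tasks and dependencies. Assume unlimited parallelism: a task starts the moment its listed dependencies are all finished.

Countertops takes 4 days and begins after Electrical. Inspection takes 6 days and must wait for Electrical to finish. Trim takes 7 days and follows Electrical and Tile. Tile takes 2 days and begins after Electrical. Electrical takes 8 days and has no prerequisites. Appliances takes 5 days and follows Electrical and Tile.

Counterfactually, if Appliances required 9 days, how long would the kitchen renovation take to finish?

19

The binding path is Electrical→Tile→Trim = 8+2+7 = 17; finish at 17 days.
The longest path through Appliances is only 15 days, so Appliances has float 2.
New critical path: Electrical→Tile→Appliances = 8+2+9 = 19 ⇒ 19 days.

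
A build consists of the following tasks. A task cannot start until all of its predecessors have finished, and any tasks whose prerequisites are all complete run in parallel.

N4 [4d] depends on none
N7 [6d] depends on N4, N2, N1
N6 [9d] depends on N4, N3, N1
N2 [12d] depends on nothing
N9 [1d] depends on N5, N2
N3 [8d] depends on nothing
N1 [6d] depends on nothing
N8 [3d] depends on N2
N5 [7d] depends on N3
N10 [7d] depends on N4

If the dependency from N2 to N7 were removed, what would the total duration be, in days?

With the dependency in place, N2→N7 = 12+6 = 18 sets the finish at 18 days.
Without N2→N7, N7's earliest start moves from 12 to 6.
After: N3→N6 = 8+9 = 17 → 17 days.

17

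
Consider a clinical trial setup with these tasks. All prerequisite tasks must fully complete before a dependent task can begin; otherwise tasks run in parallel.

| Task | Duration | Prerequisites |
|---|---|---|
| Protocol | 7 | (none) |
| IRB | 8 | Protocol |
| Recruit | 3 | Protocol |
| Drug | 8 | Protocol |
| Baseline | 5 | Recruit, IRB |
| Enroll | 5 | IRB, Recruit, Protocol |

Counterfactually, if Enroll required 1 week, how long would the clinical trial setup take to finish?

20

Baseline: Protocol→IRB→Enroll = 7+8+5 = 20 → 20 weeks.
Since Enroll is critical, the -4 change carries straight to that chain (now 16 weeks).
New critical path: Protocol→IRB→Baseline = 7+8+5 = 20 ⇒ 20 weeks.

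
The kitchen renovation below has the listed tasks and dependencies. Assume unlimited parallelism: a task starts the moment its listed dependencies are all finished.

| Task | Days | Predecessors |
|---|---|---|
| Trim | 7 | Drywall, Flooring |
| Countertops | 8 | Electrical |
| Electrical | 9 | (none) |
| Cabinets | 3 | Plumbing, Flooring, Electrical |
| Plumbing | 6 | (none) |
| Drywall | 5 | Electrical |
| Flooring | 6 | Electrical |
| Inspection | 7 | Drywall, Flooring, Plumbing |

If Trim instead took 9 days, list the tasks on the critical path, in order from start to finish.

Electrical, Flooring, Trim

Baseline: Electrical→Flooring→Trim = 9+6+7 = 22 → 22 days.
Since Trim is critical, the +2 change carries straight to that chain (now 24 days).
The critical path is still Electrical→Flooring→Trim; finish is now 24 days.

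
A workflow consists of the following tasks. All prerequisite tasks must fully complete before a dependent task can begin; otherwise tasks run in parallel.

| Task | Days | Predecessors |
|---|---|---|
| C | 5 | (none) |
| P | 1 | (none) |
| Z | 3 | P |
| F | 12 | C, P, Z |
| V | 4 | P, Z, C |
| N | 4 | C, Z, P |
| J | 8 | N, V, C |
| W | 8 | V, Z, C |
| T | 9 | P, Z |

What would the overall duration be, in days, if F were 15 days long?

Actual critical path: C→F = 5+12 = 17 ⇒ 17 days.
F is on the critical path; changing it to 15 makes that path 20 days.
No other chain overtakes it, so the finish is 20 days.

20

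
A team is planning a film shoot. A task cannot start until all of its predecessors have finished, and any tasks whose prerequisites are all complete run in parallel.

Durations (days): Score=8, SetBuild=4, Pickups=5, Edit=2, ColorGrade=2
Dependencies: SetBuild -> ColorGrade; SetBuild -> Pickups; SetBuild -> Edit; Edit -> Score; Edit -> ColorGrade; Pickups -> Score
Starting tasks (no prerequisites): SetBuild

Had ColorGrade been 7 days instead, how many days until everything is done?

17

The binding path is SetBuild→Pickups→Score = 4+5+8 = 17; finish at 17 days.
ColorGrade has 9 days of float (longest path through it is 8).
That remains the longest chain; total 17 days.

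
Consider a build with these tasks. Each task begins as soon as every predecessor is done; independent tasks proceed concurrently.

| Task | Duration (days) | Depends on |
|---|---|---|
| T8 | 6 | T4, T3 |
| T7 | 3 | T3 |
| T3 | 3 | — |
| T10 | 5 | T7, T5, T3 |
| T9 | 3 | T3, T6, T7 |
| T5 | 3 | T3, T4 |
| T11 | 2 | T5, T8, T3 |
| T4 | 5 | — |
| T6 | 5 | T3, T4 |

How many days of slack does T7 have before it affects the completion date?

2

The longest chain is T4→T5→T10 = 5+3+5 = 13; overall finish 13 days.
T7 finishes as early as 6 and must finish by 8.
Slack of T7 = 5 − 3 = 2 days.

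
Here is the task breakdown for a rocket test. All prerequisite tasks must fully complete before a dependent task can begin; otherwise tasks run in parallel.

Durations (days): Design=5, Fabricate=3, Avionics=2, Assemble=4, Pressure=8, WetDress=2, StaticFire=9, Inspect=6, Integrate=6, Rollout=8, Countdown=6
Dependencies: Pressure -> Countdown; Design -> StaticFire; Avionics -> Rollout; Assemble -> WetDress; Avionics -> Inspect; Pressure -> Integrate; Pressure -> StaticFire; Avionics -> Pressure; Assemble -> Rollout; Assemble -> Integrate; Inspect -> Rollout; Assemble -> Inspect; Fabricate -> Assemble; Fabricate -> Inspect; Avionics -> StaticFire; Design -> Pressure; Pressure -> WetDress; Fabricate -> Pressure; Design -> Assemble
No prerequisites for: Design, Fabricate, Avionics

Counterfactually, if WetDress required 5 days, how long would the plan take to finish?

Baseline: Design→Assemble→Inspect→Rollout = 5+4+6+8 = 23 → 23 days.
WetDress is off the critical path — its longest chain is 15 days, giving 8 of slack.
No other chain overtakes it, so the finish is 23 days.

23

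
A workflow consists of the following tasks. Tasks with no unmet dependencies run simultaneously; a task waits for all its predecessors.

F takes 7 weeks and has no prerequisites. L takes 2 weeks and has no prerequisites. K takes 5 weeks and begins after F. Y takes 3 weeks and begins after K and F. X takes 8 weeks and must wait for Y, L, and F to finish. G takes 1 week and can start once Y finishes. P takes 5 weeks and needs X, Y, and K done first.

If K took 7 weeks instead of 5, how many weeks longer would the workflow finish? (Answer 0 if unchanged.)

Actual critical path: F→K→Y→X→P = 7+5+3+8+5 = 28 ⇒ 28 weeks.
K is on the critical path; changing it to 7 makes that path 30 weeks.
No other chain overtakes it, so the finish is 30 weeks.
Change in finish: 30 − 28 = +2 weeks.

2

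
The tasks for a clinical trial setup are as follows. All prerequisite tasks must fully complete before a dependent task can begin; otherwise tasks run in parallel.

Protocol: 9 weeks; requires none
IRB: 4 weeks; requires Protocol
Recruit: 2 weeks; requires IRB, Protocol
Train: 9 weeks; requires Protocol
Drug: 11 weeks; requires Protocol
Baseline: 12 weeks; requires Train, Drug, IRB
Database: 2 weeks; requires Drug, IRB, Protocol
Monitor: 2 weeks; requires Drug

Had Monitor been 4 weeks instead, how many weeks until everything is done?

32

Actual critical path: Protocol→Drug→Baseline = 9+11+12 = 32 ⇒ 32 weeks.
Monitor has 10 weeks of float (longest path through it is 22).
That remains the longest chain; total 32 weeks.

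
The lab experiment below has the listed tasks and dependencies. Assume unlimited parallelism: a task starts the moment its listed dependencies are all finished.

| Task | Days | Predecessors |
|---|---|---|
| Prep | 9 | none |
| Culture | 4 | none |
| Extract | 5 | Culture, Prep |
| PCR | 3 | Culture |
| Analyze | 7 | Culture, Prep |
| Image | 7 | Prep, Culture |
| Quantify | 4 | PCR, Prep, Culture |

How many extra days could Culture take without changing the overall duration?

5

The longest chain is Prep→Analyze = 9+7 = 16; overall finish 16 days.
The longest chain containing Culture totals 11 days.
So Culture can slip 9 − 4 = 5 days.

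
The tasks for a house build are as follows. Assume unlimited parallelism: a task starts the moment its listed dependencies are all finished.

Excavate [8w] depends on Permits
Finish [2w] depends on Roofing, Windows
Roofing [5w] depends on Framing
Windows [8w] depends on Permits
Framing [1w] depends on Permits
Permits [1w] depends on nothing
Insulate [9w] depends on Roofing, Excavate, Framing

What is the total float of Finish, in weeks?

Critical path: Permits→Excavate→Insulate = 1+8+9 = 18, so the finish is 18 weeks.
Longest path through Finish: 11 weeks (earliest finish 11, latest finish 18).
Float = 18 − 11 = 7.

7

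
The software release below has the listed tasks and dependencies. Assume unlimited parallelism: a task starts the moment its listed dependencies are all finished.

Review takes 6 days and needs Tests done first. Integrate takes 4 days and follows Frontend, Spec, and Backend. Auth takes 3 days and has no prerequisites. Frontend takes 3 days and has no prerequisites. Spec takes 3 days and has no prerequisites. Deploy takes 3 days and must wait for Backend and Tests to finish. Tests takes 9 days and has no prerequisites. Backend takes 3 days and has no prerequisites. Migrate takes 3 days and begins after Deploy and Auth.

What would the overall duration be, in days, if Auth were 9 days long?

15

Baseline: Tests→Review = 9+6 = 15 → 15 days.
Auth has 9 days of float (longest path through it is 6).
No other chain overtakes it, so the finish is 15 days.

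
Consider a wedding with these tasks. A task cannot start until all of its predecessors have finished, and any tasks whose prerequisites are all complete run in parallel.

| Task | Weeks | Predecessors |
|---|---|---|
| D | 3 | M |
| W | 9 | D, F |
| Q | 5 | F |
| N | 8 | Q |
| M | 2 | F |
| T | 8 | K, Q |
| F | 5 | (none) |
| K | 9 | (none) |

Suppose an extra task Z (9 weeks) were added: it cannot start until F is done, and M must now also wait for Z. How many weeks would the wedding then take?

Originally the wedding takes 19 weeks.
With Z inserted, M now waits for max(F, Z).
New critical path: F→Z→M→D→W = 5+9+2+3+9 = 28 ⇒ 28 weeks.

28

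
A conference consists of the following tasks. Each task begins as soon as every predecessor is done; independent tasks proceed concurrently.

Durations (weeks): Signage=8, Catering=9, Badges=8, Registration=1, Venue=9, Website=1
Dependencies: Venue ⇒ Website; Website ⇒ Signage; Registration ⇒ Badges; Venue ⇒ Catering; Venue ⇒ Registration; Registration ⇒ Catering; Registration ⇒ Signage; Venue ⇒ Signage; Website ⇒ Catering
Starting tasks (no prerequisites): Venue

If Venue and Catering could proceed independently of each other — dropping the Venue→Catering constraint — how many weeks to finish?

With the dependency in place, Venue→Website→Catering = 9+1+9 = 19 sets the finish at 19 weeks.
Dropping Venue→Catering doesn't change Catering's earliest start (10); another predecessor still binds.
New critical path: Venue→Website→Catering = 9+1+9 = 19 ⇒ 19 weeks.

19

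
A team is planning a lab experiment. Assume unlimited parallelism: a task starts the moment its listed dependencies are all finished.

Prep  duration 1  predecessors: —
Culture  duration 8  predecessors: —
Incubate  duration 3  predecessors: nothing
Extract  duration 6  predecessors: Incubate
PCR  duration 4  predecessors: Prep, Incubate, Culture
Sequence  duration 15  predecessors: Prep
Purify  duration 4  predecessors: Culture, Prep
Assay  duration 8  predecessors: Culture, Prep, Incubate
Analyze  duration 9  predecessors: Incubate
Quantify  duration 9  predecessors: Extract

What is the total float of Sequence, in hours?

2

Incubate→Extract→Quantify = 3+6+9 = 18 sets the makespan at 18 hours.
Sequence finishes as early as 16 and must finish by 18.
Float = 18 − 16 = 2.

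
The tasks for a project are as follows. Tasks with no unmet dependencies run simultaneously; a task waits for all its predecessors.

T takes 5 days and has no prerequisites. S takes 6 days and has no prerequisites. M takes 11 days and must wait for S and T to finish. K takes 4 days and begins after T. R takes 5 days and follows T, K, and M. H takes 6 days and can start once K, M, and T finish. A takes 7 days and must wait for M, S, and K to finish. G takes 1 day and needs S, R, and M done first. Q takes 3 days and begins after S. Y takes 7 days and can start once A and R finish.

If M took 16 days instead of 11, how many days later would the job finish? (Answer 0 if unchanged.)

5

Actual critical path: S→M→A→Y = 6+11+7+7 = 31 ⇒ 31 days.
M is on the critical path; changing it to 16 makes that path 36 days.
The critical path is still S→M→A→Y; finish is now 36 days.
Change in finish: 36 − 31 = +5 days.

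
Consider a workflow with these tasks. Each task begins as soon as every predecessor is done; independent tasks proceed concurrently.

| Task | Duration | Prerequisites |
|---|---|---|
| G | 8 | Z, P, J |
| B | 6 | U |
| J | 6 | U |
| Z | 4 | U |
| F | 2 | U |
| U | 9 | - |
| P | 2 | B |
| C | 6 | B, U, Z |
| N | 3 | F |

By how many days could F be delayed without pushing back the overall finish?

U→B→P→G = 9+6+2+8 = 25 sets the makespan at 25 days.
F finishes as early as 11 and must finish by 22.
So F can slip 22 − 11 = 11 days.

11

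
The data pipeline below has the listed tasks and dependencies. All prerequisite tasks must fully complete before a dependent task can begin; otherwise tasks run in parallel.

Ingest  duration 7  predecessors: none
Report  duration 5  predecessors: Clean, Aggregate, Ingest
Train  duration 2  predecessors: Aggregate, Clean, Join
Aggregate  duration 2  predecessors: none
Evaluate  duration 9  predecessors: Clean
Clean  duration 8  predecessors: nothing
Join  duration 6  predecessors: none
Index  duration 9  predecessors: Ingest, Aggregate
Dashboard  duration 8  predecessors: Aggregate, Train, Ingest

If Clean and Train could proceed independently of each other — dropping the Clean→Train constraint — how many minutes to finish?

With the dependency in place, Clean→Train→Dashboard = 8+2+8 = 18 sets the finish at 18 minutes.
Without Clean→Train, Train's earliest start moves from 8 to 6.
The longest chain is now Clean→Evaluate = 8+9 = 17, so the plan takes 17 minutes.

17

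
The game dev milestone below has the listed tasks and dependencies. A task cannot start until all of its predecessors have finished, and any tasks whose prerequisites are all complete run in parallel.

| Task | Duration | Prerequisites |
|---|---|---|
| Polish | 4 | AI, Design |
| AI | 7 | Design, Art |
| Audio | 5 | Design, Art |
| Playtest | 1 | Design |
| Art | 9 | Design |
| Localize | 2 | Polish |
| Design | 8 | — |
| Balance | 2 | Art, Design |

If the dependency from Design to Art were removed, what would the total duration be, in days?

With the dependency in place, Design→Art→AI→Polish→Localize = 8+9+7+4+2 = 30 sets the finish at 30 days.
Without Design→Art, Art's earliest start moves from 8 to 0.
After: Art→AI→Polish→Localize = 9+7+4+2 = 22 → 22 days.

22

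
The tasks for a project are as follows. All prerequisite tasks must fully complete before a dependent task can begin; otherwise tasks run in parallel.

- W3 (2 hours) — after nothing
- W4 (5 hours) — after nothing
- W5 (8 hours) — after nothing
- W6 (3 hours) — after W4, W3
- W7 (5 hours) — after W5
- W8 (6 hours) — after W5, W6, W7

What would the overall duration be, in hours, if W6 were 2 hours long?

Actual critical path: W5→W7→W8 = 8+5+6 = 19 ⇒ 19 hours.
W6 has 5 hours of float (longest path through it is 14).
No other chain overtakes it, so the finish is 19 hours.

19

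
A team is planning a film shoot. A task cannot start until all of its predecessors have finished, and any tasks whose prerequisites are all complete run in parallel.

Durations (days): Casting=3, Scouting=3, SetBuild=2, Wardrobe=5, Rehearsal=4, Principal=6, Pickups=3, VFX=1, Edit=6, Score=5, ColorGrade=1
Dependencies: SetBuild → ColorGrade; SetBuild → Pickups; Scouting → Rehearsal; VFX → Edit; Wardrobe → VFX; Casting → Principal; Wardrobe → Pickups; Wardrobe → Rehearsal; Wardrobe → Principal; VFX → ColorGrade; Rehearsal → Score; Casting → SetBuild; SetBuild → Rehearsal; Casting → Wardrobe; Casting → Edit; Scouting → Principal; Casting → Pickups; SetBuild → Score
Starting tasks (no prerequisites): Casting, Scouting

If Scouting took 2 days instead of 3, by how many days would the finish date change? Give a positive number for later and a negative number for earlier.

0

Baseline: Casting→Wardrobe→Rehearsal→Score = 3+5+4+5 = 17 → 17 days.
Scouting has 5 days of float (longest path through it is 12).
That remains the longest chain; total 17 days.
Change in finish: 17 − 17 = +0 days.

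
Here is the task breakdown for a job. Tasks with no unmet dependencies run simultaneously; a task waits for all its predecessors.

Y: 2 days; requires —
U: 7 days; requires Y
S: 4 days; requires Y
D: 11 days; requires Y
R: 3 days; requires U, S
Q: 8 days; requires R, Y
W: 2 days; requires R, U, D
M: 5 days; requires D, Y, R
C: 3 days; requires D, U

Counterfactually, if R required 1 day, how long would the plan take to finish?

18

Critical path before the change: Y→U→R→Q = 2+7+3+8 = 20 giving 20 days.
R lies on that path, so at 1 day the path becomes 18 days.
No other chain overtakes it, so the finish is 18 days.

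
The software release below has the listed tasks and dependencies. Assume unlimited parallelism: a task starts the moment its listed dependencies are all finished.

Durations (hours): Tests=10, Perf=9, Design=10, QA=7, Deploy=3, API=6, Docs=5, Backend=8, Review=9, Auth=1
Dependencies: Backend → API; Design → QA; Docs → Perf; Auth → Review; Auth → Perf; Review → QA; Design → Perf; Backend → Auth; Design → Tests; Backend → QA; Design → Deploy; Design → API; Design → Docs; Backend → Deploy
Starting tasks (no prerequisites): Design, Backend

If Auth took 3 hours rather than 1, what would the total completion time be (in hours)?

Critical path before the change: Backend→Auth→Review→QA = 8+1+9+7 = 25 giving 25 hours.
Since Auth is critical, the +2 change carries straight to that chain (now 27 hours).
The critical path is still Backend→Auth→Review→QA; finish is now 27 hours.

27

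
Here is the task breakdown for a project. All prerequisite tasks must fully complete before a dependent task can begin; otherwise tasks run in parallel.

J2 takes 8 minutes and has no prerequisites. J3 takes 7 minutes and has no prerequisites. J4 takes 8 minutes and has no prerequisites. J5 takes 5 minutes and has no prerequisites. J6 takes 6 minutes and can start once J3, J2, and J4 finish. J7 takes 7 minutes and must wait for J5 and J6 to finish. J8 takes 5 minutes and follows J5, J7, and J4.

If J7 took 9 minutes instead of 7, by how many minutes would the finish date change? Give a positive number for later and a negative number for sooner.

Actual critical path: J2→J6→J7→J8 = 8+6+7+5 = 26 ⇒ 26 minutes.
Since J7 is critical, the +2 change carries straight to that chain (now 28 minutes).
The critical path is still J2→J6→J7→J8; finish is now 28 minutes.
Change in finish: 28 − 26 = +2 minutes.

2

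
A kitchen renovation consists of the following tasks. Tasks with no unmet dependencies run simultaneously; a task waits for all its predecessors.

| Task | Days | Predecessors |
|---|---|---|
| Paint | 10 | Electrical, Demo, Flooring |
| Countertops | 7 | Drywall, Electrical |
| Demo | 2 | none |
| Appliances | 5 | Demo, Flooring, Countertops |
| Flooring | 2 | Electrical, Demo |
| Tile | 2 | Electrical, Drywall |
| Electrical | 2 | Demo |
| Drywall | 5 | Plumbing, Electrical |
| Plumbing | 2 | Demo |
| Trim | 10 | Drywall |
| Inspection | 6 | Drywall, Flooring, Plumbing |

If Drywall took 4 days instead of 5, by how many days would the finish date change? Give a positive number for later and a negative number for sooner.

-1

Actual critical path: Demo→Plumbing→Drywall→Countertops→Appliances = 2+2+5+7+5 = 21 ⇒ 21 days.
Drywall is on the critical path; changing it to 4 makes that path 20 days.
The critical path is still Demo→Plumbing→Drywall→Countertops→Appliances; finish is now 20 days.
Change in finish: 20 − 21 = -1 days.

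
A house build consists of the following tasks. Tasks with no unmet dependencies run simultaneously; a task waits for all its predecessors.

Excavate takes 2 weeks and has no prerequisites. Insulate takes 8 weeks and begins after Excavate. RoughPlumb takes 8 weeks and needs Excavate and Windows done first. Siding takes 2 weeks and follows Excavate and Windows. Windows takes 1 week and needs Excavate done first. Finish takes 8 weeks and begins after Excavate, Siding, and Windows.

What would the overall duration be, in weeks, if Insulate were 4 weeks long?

Critical path before the change: Excavate→Windows→Siding→Finish = 2+1+2+8 = 13 giving 13 weeks.
Insulate is off the critical path — its longest chain is 10 weeks, giving 3 of slack.
No other chain overtakes it, so the finish is 13 weeks.

13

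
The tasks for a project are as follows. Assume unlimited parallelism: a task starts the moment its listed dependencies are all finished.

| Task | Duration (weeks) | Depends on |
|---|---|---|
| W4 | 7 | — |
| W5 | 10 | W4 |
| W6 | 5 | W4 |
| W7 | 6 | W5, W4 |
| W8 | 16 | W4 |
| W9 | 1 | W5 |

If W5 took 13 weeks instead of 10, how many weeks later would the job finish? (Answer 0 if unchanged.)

Actual critical path: W4→W5→W7 = 7+10+6 = 23 ⇒ 23 weeks.
W5 lies on that path, so at 13 weeks the path becomes 26 weeks.
That remains the longest chain; total 26 weeks.
Change in finish: 26 − 23 = +3 weeks.

3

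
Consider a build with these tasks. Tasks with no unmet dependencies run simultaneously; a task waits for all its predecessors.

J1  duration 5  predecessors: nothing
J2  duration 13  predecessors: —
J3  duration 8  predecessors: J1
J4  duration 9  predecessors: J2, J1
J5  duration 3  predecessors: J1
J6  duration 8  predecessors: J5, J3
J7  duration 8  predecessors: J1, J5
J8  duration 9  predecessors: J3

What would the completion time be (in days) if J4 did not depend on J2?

Original critical path: J1→J3→J8 = 5+8+9 = 22 ⇒ 22 days.
Without J2→J4, J4's earliest start moves from 13 to 5.
New critical path: J1→J3→J8 = 5+8+9 = 22 ⇒ 22 days.

22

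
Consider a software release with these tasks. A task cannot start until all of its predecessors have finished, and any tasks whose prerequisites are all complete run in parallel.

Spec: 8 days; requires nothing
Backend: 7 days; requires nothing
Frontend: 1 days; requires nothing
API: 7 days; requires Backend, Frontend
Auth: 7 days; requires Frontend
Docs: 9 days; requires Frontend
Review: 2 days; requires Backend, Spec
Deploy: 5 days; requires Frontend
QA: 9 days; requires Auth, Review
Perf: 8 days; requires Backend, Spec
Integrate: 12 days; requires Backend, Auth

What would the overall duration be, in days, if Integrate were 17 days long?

As given, the longest chain is Frontend→Auth→Integrate = 1+7+12 = 20, so the finish is 20 days.
Integrate is on the critical path; changing it to 17 makes that path 25 days.
No other chain overtakes it, so the finish is 25 days.

25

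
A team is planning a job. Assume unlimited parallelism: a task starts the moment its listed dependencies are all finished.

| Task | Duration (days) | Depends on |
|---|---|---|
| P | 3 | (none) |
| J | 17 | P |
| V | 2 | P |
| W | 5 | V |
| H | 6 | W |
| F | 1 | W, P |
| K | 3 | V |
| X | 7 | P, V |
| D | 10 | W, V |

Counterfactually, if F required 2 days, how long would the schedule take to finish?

20

Baseline: P→J = 3+17 = 20 → 20 days.
F has 9 days of float (longest path through it is 11).
The critical path is still P→J; finish is now 20 days.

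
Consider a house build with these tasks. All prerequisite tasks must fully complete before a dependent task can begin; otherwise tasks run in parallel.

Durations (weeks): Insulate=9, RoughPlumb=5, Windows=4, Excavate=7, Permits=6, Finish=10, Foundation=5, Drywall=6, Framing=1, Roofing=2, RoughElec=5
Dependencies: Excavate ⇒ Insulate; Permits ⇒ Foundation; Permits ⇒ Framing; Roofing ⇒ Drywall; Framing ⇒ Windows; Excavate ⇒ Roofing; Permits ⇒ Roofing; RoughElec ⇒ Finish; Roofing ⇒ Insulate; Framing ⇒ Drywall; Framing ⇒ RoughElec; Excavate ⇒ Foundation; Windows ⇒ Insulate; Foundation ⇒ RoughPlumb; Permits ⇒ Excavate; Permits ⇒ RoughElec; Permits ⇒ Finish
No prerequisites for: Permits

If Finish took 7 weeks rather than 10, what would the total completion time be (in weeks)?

Critical path before the change: Permits→Excavate→Roofing→Insulate = 6+7+2+9 = 24 giving 24 weeks.
Finish has 2 weeks of float (longest path through it is 22).
That remains the longest chain; total 24 weeks.

24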